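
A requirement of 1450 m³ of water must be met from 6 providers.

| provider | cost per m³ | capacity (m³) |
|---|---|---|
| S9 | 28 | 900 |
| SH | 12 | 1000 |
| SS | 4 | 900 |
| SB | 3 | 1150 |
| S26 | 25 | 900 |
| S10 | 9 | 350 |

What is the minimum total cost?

4650

Use providers in increasing cost order.
SB (3): use full 1150 — 300 m³ to go.
SS (4): take the remaining 300 — done.
S10, SH, S26, S9: unused.
Cost = 1150×3 + 300×4 = 4650.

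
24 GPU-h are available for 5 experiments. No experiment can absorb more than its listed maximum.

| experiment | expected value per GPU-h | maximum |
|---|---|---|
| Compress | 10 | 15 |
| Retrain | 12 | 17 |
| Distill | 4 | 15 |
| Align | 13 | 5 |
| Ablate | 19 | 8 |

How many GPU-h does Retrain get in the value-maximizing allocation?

11

Highest expected value per GPU-h first: Ablate 19 > Align 13 > Retrain 12 > Compress 10 > Distill 4.
Ablate takes 8 to reach its cap of 8 → 16 left.
Give Align 5 to hit its cap of 5 → 11 left.
Retrain: +11 (room for 17) → 11. Pool exhausted.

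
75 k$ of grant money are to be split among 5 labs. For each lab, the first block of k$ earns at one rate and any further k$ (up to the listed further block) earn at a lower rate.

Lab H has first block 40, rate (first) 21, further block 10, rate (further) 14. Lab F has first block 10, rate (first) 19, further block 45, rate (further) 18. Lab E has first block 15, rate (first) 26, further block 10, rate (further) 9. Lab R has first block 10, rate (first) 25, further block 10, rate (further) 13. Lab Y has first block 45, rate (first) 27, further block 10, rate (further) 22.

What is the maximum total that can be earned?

Rank every tier by rate: Lab Y/first 27 > Lab E/first 26 > Lab R/first 25 > Lab Y/second 22 > Lab H/first 21 > Lab F/first 19 > Lab F/second 18 > Lab H/second 14 > Lab R/second 13 > Lab E/second 9.
Fill Lab Y first block (45 at 27) ; 30 left.
Fill Lab E first block (15 at 26) ; 15 left.
Lab R/first (25): +10 ; 5 left.
Lab Y/second: +5 of 10 at 22; pool empty.
Total = 27×45 + 26×15 + 25×10 + 22×5 = 1965.

1965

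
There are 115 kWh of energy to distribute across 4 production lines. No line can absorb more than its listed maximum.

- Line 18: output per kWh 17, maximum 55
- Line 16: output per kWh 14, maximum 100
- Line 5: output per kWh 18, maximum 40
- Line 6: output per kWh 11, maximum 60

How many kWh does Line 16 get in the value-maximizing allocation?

20

Order the production lines by output per kWh: Line 5 18 > Line 18 17 > Line 16 14 > Line 6 11.
Give Line 5 40 to hit its cap of 40 ; 75 left.
Give Line 18 55 to hit its cap of 55 ; 20 left.
Line 16 has room for 100 but only 20 remain, so it gets 20.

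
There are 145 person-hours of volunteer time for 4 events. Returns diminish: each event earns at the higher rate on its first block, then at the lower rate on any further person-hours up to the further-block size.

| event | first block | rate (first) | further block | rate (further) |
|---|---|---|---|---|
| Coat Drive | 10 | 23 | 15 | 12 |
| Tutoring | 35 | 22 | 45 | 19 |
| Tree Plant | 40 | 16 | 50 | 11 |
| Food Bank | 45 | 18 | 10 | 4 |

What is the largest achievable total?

2825

Treat each block as its own option and order by rate: Coat Drive/tier1 23 > Tutoring/tier1 22 > Tutoring/tier2 19 > Food Bank/tier1 18 > Tree Plant/tier1 16 > Coat Drive/tier2 12 > Tree Plant/tier2 11 > Food Bank/tier2 4.
Fill Coat Drive tier1 block (10 at 23) — 135 left.
Tutoring/tier1 (22): +35 — 100 left.
Tutoring tier2 at 19: fill all 45 — 55 left.
Food Bank/tier1 (18): +45 — 10 left.
Tree Plant/tier1: +10 of 40 at 16; pool empty.
Total = 23×10 + 22×35 + 19×45 + 18×45 + 16×10 = 2825.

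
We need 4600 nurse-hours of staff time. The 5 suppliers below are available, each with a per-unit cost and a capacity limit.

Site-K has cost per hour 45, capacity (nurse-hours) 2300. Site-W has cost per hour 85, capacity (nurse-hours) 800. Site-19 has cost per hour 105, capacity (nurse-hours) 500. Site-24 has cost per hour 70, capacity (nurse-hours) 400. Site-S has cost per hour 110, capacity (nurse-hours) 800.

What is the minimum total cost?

318000

Cheapest first:
Site-K at 45: take all 2300 nurse-hours ; 2300 still needed.
Site-24 (70): use full 400 ; 1900 nurse-hours to go.
Site-W at 85: take all 800 nurse-hours ; 1100 still needed.
Take 500 from Site-19 at 105 ; need 600 more.
Site-S (110): take the remaining 600 ; done.
Cost = 2300×45 + 400×70 + 800×85 + 500×105 + 600×110 = 318000.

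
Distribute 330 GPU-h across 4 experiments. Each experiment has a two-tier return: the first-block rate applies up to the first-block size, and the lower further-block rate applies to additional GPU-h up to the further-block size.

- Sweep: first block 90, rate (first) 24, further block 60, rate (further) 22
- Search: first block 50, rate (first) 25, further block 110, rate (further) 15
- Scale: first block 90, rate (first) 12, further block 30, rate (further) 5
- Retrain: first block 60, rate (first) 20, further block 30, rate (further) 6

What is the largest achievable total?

Rank every tier by rate: Search/first 25 > Sweep/first 24 > Sweep/second 22 > Retrain/first 20 > Search/second 15 > Scale/first 12 > Retrain/second 6 > Scale/second 5.
Fill Search first block (50 at 25) — 280 left.
Fill Sweep first block (90 at 24) — 190 left.
Sweep/second (22): +60 — 130 left.
Retrain/first (20): +60 — 70 left.
Search second at 15: only 70 left, fill 70.
Total = 25×50 + 24×90 + 22×60 + 20×60 + 15×70 = 6980.

6980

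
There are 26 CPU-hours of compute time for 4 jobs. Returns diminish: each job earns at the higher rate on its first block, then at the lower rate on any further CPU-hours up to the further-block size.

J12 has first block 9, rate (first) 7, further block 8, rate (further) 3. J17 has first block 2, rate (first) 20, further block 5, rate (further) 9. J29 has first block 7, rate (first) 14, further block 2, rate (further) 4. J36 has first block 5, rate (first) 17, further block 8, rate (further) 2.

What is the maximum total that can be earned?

Rank every tier by rate: J17/tier1 20 > J36/tier1 17 > J29/tier1 14 > J17/tier2 9 > J12/tier1 7 > J29/tier2 4 > J12/tier2 3 > J36/tier2 2.
J17/tier1 (20): +2 → 24 left.
Fill J36 tier1 block (5 at 17) → 19 left.
J29/tier1 (14): +7 → 12 left.
Fill J17 tier2 block (5 at 9) → 7 left.
7 remain; put them into J12 tier1 at 7.
Total = 20×2 + 17×5 + 14×7 + 9×5 + 7×7 = 317.

317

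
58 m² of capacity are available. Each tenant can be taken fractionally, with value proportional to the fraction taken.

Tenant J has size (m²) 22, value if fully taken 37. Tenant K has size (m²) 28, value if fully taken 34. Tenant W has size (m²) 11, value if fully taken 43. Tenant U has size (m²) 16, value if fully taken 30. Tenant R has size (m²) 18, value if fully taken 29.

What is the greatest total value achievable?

Sort by value density: Tenant W 43/11≈3.91, Tenant U 30/16≈1.88, Tenant J 37/22≈1.68, Tenant R 29/18≈1.61, Tenant K 34/28≈1.21.
Take all of Tenant W (11 m², value 43) → 47 m² left.
Take all of Tenant U (16 m², value 30) → 31 m² left.
All 22 m² of Tenant J fit (value 37) → 9 remain.
9 m² left: a 9/18 share of Tenant R gives 29×9/18 = 14.5.
Total value = 124.5.

124.5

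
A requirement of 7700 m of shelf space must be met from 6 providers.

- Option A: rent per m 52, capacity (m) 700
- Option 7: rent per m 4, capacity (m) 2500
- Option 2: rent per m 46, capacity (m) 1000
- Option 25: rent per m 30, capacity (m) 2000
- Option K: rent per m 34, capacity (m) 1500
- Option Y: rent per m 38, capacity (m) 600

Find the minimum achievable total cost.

Fill from the cheapest provider first.
Take 2500 from Option 7 at 4 — need 5200 more.
Option 25 (30): use full 2000 — 3200 m to go.
Option K at 34: take all 1500 m — 1700 still needed.
Option Y (38): use full 600 — 1100 m to go.
Option 2 at 46: take all 1000 m — 100 still needed.
Option A at 52: take 100 of its 700 — requirement met.
Cost = 2500×4 + 2000×30 + 1500×34 + 600×38 + 1000×46 + 100×52 = 195000.

195000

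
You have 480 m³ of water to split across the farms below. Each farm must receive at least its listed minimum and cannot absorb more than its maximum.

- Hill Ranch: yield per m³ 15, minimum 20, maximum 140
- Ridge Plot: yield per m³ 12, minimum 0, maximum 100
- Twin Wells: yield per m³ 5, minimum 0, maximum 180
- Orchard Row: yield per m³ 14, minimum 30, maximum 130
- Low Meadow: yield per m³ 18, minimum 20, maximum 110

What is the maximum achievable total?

Meeting every minimum uses 20+0+0+30+20 = 70 m³, leaving 410.
Rank by yield per m³: Low Meadow 18 > Hill Ranch 15 > Orchard Row 14 > Ridge Plot 12 > Twin Wells 5.
Give Low Meadow 90 more to hit its cap of 110 — 320 left.
Give Hill Ranch 120 more to hit its cap of 140 — 200 left.
Orchard Row takes 100 more to reach its cap of 130 — 100 left.
Ridge Plot takes 100 more to reach its cap of 100 — 0 left.
Total = 15×140 + 12×100 + 14×130 + 18×110 = 7100.

7100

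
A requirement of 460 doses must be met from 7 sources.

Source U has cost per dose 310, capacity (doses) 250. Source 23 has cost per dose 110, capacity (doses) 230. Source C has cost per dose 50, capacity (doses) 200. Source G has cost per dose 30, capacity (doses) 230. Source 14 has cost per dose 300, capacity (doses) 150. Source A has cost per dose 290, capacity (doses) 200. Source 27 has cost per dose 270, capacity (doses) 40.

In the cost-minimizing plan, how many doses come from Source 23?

30

Fill from the cheapest source first.
Source G (30): use full 230 — 230 doses to go.
Take 200 from Source C at 50 — need 30 more.
Source 23 (110): take the remaining 30 — done.
Source 27, Source A, Source 14, Source U: unused.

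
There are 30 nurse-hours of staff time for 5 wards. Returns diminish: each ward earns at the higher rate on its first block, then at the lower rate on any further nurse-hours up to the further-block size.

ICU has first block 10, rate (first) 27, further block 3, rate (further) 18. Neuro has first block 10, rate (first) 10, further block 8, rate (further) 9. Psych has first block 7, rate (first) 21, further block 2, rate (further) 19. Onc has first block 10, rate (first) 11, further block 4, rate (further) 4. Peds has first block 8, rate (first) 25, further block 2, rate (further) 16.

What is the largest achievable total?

709

Rank every tier by rate: ICU/tier1 27 > Peds/tier1 25 > Psych/tier1 21 > Psych/tier2 19 > ICU/tier2 18 > Peds/tier2 16 > Onc/tier1 11 > Neuro/tier1 10 > Neuro/tier2 9 > Onc/tier2 4.
Fill ICU tier1 block (10 at 27) ; 20 left.
Fill Peds tier1 block (8 at 25) ; 12 left.
Psych/tier1 (21): +7 ; 5 left.
Psych/tier2 (19): +2 ; 3 left.
Fill ICU tier2 block (3 at 18) ; 0 left.
Total = 27×10 + 25×8 + 21×7 + 19×2 + 18×3 = 709.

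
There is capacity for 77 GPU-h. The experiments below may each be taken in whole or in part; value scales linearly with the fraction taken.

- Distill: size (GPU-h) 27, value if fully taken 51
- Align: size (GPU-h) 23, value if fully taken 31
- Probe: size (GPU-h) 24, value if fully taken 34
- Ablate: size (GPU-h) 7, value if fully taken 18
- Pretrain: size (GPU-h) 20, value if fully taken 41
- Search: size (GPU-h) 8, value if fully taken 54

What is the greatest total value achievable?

Sort by value density: Search 54/8≈6.75, Ablate 18/7≈2.57, Pretrain 41/20≈2.05, Distill 51/27≈1.89, Probe 34/24≈1.42, Align 31/23≈1.35.
All 8 GPU-h of Search fit (value 54) ; 69 remain.
All 7 GPU-h of Ablate fit (value 18) ; 62 remain.
Pretrain: take in full, 20 GPU-h for value 41 ; 42 left.
Distill: take in full, 27 GPU-h for value 51 ; 15 left.
Only 15 GPU-h remain; take 15/24 of Probe for value 34×15/24 = 21.25.
Total value = 185.25.

185.25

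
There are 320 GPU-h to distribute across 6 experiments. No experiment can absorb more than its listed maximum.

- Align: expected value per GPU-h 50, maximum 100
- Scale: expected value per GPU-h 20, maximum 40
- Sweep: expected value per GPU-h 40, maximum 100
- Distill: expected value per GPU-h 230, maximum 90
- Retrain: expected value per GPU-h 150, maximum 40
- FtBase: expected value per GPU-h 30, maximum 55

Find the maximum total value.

35300

Highest expected value per GPU-h first: Distill 230 > Retrain 150 > Align 50 > Sweep 40 > FtBase 30 > Scale 20.
Give Distill 90 to hit its cap of 90 ; 230 left.
Give Retrain 40 to hit its cap of 40 ; 190 left.
Align: +100 to 100 (cap) ; 90 left.
Only 90 left; Sweep takes them to reach 90.
Total = 50×100 + 40×90 + 230×90 + 150×40 = 35300.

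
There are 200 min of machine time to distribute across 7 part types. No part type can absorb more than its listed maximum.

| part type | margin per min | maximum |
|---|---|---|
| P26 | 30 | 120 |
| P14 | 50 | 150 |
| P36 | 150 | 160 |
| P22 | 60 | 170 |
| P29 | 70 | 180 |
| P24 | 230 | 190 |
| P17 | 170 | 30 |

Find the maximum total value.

45400

Order the part types by margin per min: P24 230 > P17 170 > P36 150 > P29 70 > P22 60 > P14 50 > P26 30.
P24: +190 to 190 (cap) — 10 left.
Only 10 left; P17 takes them to reach 10.
Total = 230×190 + 170×10 = 45400.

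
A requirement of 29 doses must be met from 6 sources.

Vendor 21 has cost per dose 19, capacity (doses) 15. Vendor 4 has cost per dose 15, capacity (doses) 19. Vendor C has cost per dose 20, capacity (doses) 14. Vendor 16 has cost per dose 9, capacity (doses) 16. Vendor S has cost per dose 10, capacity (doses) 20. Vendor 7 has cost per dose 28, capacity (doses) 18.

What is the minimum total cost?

Cheapest first:
Vendor 16 at 9: take all 16 doses → 13 still needed.
Vendor S (10): take the remaining 13 → done.
Vendor 4, Vendor 21, Vendor C, Vendor 7: unused.
Cost = 16×9 + 13×10 = 274.

274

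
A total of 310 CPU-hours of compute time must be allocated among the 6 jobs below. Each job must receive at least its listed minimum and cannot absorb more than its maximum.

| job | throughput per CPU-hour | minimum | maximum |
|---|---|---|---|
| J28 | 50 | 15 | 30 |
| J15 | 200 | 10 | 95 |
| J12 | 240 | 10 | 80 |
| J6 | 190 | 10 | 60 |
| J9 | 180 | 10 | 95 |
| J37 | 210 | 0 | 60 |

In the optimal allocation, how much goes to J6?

50

Meeting every minimum uses 15+10+10+10+10+0 = 55 CPU-hours, leaving 255.
Order the jobs by throughput per CPU-hour: J12 240 > J37 210 > J15 200 > J6 190 > J9 180 > J28 50.
J12: +70 to 80 (cap) ; 185 left.
J37: +60 to 60 (cap) ; 125 left.
Give J15 85 more to hit its cap of 95 ; 40 left.
Only 40 left; J6 takes them to reach 50.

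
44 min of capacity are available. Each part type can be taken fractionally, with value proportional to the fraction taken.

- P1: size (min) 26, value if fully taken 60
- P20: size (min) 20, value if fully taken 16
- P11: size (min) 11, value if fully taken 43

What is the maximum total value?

108.6

Best value per unit of size first: P11 43/11≈3.91, P1 60/26≈2.31, P20 16/20≈0.8.
Take all of P11 (11 min, value 43) ; 33 min left.
All 26 min of P1 fit (value 60) ; 7 remain.
7 min left: a 7/20 share of P20 gives 16×7/20 = 5.6.
Total value = 108.6.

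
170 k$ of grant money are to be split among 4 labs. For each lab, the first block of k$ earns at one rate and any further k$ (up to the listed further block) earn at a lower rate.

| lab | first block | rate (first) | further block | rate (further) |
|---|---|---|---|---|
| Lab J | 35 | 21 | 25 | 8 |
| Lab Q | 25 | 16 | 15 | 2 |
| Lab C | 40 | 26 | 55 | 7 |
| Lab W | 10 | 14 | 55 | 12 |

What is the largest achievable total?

3015

Rank every tier by rate: Lab C/tier1 26 > Lab J/tier1 21 > Lab Q/tier1 16 > Lab W/tier1 14 > Lab W/tier2 12 > Lab J/tier2 8 > Lab C/tier2 7 > Lab Q/tier2 2.
Lab C tier1 at 26: fill all 40 → 130 left.
Lab J/tier1 (21): +35 → 95 left.
Lab Q/tier1 (16): +25 → 70 left.
Fill Lab W tier1 block (10 at 14) → 60 left.
Fill Lab W tier2 block (55 at 12) → 5 left.
Lab J tier2 at 8: only 5 left, fill 5.
Total = 26×40 + 21×35 + 16×25 + 14×10 + 12×55 + 8×5 = 3015.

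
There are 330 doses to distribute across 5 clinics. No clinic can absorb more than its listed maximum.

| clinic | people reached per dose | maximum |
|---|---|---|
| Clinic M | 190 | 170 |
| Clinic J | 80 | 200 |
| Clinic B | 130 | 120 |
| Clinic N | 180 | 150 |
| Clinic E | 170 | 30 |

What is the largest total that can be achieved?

61000

Order the clinics by people reached per dose: Clinic M 190 > Clinic N 180 > Clinic E 170 > Clinic B 130 > Clinic J 80.
Clinic M: +170 to 170 (cap) ; 160 left.
Give Clinic N 150 to hit its cap of 150 ; 10 left.
Only 10 left; Clinic E takes them to reach 10.
Total = 190×170 + 180×150 + 170×10 = 61000.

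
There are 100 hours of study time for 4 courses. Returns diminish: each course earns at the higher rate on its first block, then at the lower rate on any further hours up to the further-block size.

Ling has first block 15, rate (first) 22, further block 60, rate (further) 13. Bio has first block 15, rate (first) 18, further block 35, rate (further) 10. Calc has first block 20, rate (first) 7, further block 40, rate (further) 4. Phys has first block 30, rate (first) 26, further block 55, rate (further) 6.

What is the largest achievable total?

1900

Treat each block as its own option and order by rate: Phys/first 26 > Ling/first 22 > Bio/first 18 > Ling/second 13 > Bio/second 10 > Calc/first 7 > Phys/second 6 > Calc/second 4.
Phys first at 26: fill all 30 — 70 left.
Fill Ling first block (15 at 22) — 55 left.
Bio first at 18: fill all 15 — 40 left.
40 remain; put them into Ling second at 13.
Total = 26×30 + 22×15 + 18×15 + 13×40 = 1900.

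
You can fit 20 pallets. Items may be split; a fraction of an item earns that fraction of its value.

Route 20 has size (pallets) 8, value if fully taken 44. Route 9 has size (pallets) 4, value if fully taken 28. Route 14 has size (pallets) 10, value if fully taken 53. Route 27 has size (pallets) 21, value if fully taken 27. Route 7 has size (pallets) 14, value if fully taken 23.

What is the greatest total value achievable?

114.4

Best value per unit of size first: Route 9 28/4≈7, Route 20 44/8≈5.5, Route 14 53/10≈5.3, Route 7 23/14≈1.64, Route 27 27/21≈1.29.
All 4 pallets of Route 9 fit (value 28) — 16 remain.
Route 20: take in full, 8 pallets for value 44 — 8 left.
Only 8 pallets remain; take 8/10 of Route 14 for value 53×8/10 = 42.4.
Total value = 114.4.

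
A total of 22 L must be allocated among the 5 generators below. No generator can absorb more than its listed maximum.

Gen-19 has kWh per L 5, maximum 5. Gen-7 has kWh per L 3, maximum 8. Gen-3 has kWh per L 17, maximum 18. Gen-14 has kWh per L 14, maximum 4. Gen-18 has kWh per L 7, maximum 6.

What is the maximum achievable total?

362

Highest kWh per L first: Gen-3 17 > Gen-14 14 > Gen-18 7 > Gen-19 5 > Gen-7 3.
Gen-3 takes 18 to reach its cap of 18 — 4 left.
Gen-14: +4 to 4 (cap) — 0 left.
Total = 17×18 + 14×4 = 362.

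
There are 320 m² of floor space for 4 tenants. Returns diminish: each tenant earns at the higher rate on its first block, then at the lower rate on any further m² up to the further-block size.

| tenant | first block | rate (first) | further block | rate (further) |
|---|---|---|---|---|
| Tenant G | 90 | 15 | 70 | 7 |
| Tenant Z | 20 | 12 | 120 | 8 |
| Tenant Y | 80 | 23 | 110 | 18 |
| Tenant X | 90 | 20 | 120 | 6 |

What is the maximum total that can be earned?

6220

Treat each block as its own option and order by rate: Tenant Y/tier1 23 > Tenant X/tier1 20 > Tenant Y/tier2 18 > Tenant G/tier1 15 > Tenant Z/tier1 12 > Tenant Z/tier2 8 > Tenant G/tier2 7 > Tenant X/tier2 6.
Tenant Y/tier1 (23): +80 — 240 left.
Tenant X tier1 at 20: fill all 90 — 150 left.
Tenant Y/tier2 (18): +110 — 40 left.
40 remain; put them into Tenant G tier1 at 15.
Total = 23×80 + 20×90 + 18×110 + 15×40 = 6220.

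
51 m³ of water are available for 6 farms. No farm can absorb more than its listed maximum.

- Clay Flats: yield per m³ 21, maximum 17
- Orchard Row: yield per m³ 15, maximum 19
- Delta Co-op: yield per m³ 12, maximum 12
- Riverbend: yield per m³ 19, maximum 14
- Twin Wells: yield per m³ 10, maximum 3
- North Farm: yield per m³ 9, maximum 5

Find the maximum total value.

920

Order the farms by yield per m³: Clay Flats 21 > Riverbend 19 > Orchard Row 15 > Delta Co-op 12 > Twin Wells 10 > North Farm 9.
Clay Flats: +17 to 17 (cap) — 34 left.
Give Riverbend 14 to hit its cap of 14 — 20 left.
Orchard Row takes 19 to reach its cap of 19 — 1 left.
Delta Co-op: +1 (room for 12) → 1. Pool exhausted.
Total = 21×17 + 15×19 + 12×1 + 19×14 = 920.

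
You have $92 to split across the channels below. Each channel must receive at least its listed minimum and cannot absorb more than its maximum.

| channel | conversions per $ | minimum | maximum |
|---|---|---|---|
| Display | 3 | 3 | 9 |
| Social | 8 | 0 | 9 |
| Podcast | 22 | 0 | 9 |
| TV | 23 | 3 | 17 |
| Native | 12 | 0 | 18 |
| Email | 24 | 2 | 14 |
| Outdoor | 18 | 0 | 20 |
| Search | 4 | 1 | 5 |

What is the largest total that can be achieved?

1590

Meeting every minimum uses 3+0+0+3+0+2+0+1 = 9 $, leaving 83.
Order the channels by conversions per $: Email 24 > TV 23 > Podcast 22 > Outdoor 18 > Native 12 > Social 8 > Search 4 > Display 3.
Email takes 12 more to reach its cap of 14 → 71 left.
TV takes 14 more to reach its cap of 17 → 57 left.
Give Podcast 9 more to hit its cap of 9 → 48 left.
Outdoor: +20 to 20 (cap) → 28 left.
Native: +18 to 18 (cap) → 10 left.
Social: +9 to 9 (cap) → 1 left.
Search: +1 (room for 4) → 2. Pool exhausted.
Total = 3×3 + 8×9 + 22×9 + 23×17 + 12×18 + 24×14 + 18×20 + 4×2 = 1590.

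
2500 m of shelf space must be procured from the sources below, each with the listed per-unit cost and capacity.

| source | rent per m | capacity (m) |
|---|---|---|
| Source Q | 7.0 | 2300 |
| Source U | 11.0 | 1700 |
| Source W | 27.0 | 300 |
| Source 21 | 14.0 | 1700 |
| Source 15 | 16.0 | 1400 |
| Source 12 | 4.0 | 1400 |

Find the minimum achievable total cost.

Cheapest first:
Take 1400 from Source 12 at 4.0 ; need 1100 more.
Source Q (7.0): take the remaining 1100 ; done.
Source U, Source 21, Source 15, Source W: unused.
Cost = 1400×4.0 + 1100×7.0 = 13300.

13300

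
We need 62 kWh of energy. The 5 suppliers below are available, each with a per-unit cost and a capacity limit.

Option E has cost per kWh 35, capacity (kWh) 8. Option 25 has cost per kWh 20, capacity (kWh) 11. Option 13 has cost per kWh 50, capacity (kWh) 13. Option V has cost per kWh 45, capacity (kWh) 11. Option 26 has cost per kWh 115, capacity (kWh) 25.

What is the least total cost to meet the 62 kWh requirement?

3830

Fill from the cheapest supplier first.
Option 25 at 20: take all 11 kWh — 51 still needed.
Take 8 from Option E at 35 — need 43 more.
Take 11 from Option V at 45 — need 32 more.
Option 13 (50): use full 13 — 19 kWh to go.
Take 19 from Option 26 at 115 to finish.
Cost = 11×20 + 8×35 + 11×45 + 13×50 + 19×115 = 3830.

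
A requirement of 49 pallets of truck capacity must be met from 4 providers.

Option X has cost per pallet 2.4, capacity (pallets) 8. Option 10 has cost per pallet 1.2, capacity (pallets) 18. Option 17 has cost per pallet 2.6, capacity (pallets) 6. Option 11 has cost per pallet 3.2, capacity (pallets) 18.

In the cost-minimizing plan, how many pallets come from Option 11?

17

Cheapest first:
Take 18 from Option 10 at 1.2 — need 31 more.
Option X at 2.4: take all 8 pallets — 23 still needed.
Take 6 from Option 17 at 2.6 — need 17 more.
Option 11 at 3.2: take 17 of its 18 — requirement met.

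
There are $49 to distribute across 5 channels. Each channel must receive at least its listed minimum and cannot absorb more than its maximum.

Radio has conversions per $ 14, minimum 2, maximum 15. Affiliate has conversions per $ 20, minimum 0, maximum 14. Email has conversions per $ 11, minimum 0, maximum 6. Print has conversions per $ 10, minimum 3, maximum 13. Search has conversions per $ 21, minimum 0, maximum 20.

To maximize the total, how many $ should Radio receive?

12

Meeting every minimum uses 2+0+0+3+0 = 5 $, leaving 44.
Rank by conversions per $: Search 21 > Affiliate 20 > Radio 14 > Email 11 > Print 10.
Search: +20 to 20 (cap) → 24 left.
Affiliate takes 14 more to reach its cap of 14 → 10 left.
Radio: +10 (room for 13) → 12. Pool exhausted.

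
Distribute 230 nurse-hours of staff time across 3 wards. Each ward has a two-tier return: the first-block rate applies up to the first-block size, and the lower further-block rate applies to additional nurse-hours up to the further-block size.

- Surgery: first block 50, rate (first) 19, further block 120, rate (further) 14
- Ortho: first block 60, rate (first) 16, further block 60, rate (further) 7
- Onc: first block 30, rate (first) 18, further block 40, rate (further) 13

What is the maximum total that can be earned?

3710

Treat each block as its own option and order by rate: Surgery/first 19 > Onc/first 18 > Ortho/first 16 > Surgery/second 14 > Onc/second 13 > Ortho/second 7.
Surgery first at 19: fill all 50 — 180 left.
Fill Onc first block (30 at 18) — 150 left.
Fill Ortho first block (60 at 16) — 90 left.
Surgery/second: +90 of 120 at 14; pool empty.
Total = 19×50 + 18×30 + 16×60 + 14×90 = 3710.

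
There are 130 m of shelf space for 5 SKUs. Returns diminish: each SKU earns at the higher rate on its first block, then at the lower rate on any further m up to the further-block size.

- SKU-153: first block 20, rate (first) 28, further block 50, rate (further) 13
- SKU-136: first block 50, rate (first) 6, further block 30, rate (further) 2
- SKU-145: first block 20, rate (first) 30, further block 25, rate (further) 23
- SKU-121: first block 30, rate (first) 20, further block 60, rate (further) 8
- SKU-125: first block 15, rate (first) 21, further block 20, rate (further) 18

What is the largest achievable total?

Rank every tier by rate: SKU-145/T1 30 > SKU-153/T1 28 > SKU-145/T2 23 > SKU-125/T1 21 > SKU-121/T1 20 > SKU-125/T2 18 > SKU-153/T2 13 > SKU-121/T2 8 > SKU-136/T1 6 > SKU-136/T2 2.
SKU-145/T1 (30): +20 ; 110 left.
SKU-153 T1 at 28: fill all 20 ; 90 left.
Fill SKU-145 T2 block (25 at 23) ; 65 left.
SKU-125/T1 (21): +15 ; 50 left.
Fill SKU-121 T1 block (30 at 20) ; 20 left.
Fill SKU-125 T2 block (20 at 18) ; 0 left.
Total = 30×20 + 28×20 + 23×25 + 21×15 + 20×30 + 18×20 = 3010.

3010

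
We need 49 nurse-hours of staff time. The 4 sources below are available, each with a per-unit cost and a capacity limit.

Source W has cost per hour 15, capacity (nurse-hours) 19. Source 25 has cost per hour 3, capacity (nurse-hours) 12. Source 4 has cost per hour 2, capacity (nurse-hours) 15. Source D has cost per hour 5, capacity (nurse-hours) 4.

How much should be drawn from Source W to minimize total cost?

18

Cheapest first:
Take 15 from Source 4 at 2 ; need 34 more.
Take 12 from Source 25 at 3 ; need 22 more.
Source D (5): use full 4 ; 18 nurse-hours to go.
Take 18 from Source W at 15 to finish.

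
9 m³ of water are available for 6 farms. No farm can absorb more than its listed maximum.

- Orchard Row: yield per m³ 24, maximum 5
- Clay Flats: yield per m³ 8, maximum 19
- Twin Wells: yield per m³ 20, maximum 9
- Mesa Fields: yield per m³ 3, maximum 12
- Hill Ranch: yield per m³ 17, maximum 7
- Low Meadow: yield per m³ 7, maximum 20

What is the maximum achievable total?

Rank by yield per m³: Orchard Row 24 > Twin Wells 20 > Hill Ranch 17 > Clay Flats 8 > Low Meadow 7 > Mesa Fields 3.
Give Orchard Row 5 to hit its cap of 5 ; 4 left.
Twin Wells: +4 (room for 9) → 4. Pool exhausted.
Total = 24×5 + 20×4 = 200.

200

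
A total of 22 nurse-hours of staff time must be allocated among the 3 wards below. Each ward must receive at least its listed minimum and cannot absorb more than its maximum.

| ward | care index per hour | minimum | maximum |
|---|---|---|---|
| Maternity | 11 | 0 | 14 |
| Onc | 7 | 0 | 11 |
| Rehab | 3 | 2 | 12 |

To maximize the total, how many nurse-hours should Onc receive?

Meeting every minimum uses 0+0+2 = 2 nurse-hours, leaving 20.
Rank by care index per hour: Maternity 11 > Onc 7 > Rehab 3.
Maternity: +14 to 14 (cap) → 6 left.
Onc: +6 (room for 11) → 6. Pool exhausted.

6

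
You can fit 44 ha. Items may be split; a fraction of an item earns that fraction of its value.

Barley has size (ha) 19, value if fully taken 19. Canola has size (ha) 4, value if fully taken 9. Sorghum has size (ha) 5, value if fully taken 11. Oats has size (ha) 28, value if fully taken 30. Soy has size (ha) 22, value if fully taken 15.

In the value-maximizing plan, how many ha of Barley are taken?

Rank by value-to-size ratio: Canola 9/4≈2.25, Sorghum 11/5≈2.2, Oats 30/28≈1.07, Barley 19/19≈1, Soy 15/22≈0.682.
All 4 ha of Canola fit (value 9) → 40 remain.
Sorghum: take in full, 5 ha for value 11 → 35 left.
Take all of Oats (28 ha, value 30) → 7 ha left.
Only 7 ha remain; take 7/19 of Barley for value 19×7/19 = 7.

7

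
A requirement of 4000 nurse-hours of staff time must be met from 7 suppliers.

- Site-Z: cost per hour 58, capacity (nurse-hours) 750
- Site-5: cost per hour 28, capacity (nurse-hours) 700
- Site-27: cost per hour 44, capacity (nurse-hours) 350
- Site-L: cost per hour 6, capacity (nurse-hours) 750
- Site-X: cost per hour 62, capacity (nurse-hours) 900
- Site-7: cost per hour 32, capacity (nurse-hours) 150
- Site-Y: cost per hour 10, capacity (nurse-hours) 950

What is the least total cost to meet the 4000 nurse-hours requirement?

119000

Use suppliers in increasing cost order.
Take 750 from Site-L at 6 → need 3250 more.
Take 950 from Site-Y at 10 → need 2300 more.
Site-5 at 28: take all 700 nurse-hours → 1600 still needed.
Take 150 from Site-7 at 32 → need 1450 more.
Site-27 at 44: take all 350 nurse-hours → 1100 still needed.
Site-Z (58): use full 750 → 350 nurse-hours to go.
Site-X at 62: take 350 of its 900 → requirement met.
Cost = 750×6 + 950×10 + 700×28 + 150×32 + 350×44 + 750×58 + 350×62 = 119000.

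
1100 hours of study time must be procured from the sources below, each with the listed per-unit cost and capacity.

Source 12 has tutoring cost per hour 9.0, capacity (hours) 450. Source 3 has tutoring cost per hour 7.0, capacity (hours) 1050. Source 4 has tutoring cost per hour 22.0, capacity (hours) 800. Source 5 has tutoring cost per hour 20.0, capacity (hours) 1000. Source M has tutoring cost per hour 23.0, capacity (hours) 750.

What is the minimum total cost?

Cheapest first:
Take 1050 from Source 3 at 7.0 — need 50 more.
Take 50 from Source 12 at 9.0 to finish.
Source 5, Source 4, Source M: unused.
Cost = 1050×7.0 + 50×9.0 = 7800.

7800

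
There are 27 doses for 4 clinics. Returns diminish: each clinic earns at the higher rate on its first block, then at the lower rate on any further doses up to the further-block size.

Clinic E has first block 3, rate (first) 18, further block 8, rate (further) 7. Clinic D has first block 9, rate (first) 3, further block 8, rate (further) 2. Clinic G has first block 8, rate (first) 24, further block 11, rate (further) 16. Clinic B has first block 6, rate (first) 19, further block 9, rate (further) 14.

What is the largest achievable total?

520

Rank every tier by rate: Clinic G/T1 24 > Clinic B/T1 19 > Clinic E/T1 18 > Clinic G/T2 16 > Clinic B/T2 14 > Clinic E/T2 7 > Clinic D/T1 3 > Clinic D/T2 2.
Fill Clinic G T1 block (8 at 24) — 19 left.
Fill Clinic B T1 block (6 at 19) — 13 left.
Clinic E/T1 (18): +3 — 10 left.
Clinic G T2 at 16: only 10 left, fill 10.
Total = 24×8 + 19×6 + 18×3 + 16×10 = 520.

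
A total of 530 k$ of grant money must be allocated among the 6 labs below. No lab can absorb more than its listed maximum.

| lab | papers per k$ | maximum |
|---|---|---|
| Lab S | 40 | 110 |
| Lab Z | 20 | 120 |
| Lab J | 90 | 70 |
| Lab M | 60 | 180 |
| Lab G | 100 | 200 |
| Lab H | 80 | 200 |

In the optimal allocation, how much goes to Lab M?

Rank by papers per k$: Lab G 100 > Lab J 90 > Lab H 80 > Lab M 60 > Lab S 40 > Lab Z 20.
Lab G: +200 to 200 (cap) → 330 left.
Give Lab J 70 to hit its cap of 70 → 260 left.
Lab H takes 200 to reach its cap of 200 → 60 left.
Only 60 left; Lab M takes them to reach 60.

60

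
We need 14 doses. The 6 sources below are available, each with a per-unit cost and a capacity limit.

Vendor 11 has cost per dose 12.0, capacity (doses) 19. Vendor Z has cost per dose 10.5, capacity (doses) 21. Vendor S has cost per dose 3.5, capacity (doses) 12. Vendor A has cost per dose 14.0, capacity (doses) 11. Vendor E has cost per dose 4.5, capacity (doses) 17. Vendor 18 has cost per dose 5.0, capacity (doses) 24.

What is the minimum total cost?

Use sources in increasing cost order.
Vendor S (3.5): use full 12 → 2 doses to go.
Vendor E (4.5): take the remaining 2 → done.
Vendor 18, Vendor Z, Vendor 11, Vendor A: unused.
Cost = 12×3.5 + 2×4.5 = 51.

51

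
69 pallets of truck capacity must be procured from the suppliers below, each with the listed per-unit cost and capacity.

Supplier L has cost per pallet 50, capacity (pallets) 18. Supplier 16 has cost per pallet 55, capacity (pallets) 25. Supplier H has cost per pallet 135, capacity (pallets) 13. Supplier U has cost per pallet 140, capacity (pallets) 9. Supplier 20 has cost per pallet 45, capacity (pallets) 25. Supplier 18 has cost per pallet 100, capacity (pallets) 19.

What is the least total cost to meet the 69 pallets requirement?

3500

Fill from the cheapest supplier first.
Supplier 20 (45): use full 25 — 44 pallets to go.
Supplier L at 50: take all 18 pallets — 26 still needed.
Supplier 16 (55): use full 25 — 1 pallets to go.
Supplier 18 at 100: take 1 of its 19 — requirement met.
Supplier H, Supplier U: unused.
Cost = 25×45 + 18×50 + 25×55 + 1×100 = 3500.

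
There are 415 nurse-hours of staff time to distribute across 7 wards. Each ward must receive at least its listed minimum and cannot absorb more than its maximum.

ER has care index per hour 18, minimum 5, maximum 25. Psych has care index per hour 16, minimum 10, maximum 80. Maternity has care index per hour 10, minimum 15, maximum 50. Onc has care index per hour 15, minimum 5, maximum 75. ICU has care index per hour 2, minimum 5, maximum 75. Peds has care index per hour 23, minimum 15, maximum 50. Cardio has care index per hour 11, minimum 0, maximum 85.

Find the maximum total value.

Meeting every minimum uses 5+10+15+5+5+15+0 = 55 nurse-hours, leaving 360.
Highest care index per hour first: Peds 23 > ER 18 > Psych 16 > Onc 15 > Cardio 11 > Maternity 10 > ICU 2.
Peds: +35 to 50 (cap) → 325 left.
ER: +20 to 25 (cap) → 305 left.
Psych takes 70 more to reach its cap of 80 → 235 left.
Give Onc 70 more to hit its cap of 75 → 165 left.
Give Cardio 85 more to hit its cap of 85 → 80 left.
Maternity: +35 to 50 (cap) → 45 left.
Only 45 left; ICU takes them to reach 50.
Total = 18×25 + 16×80 + 10×50 + 15×75 + 2×50 + 23×50 + 11×85 = 5540.

5540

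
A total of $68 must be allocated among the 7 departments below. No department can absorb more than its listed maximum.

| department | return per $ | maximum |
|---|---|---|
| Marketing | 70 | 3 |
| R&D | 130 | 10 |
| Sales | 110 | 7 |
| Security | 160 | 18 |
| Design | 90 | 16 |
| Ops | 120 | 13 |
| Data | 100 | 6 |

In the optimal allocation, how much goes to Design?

14

Rank by return per $: Security 160 > R&D 130 > Ops 120 > Sales 110 > Data 100 > Design 90 > Marketing 70.
Security takes 18 to reach its cap of 18 ; 50 left.
R&D takes 10 to reach its cap of 10 ; 40 left.
Give Ops 13 to hit its cap of 13 ; 27 left.
Sales: +7 to 7 (cap) ; 20 left.
Data: +6 to 6 (cap) ; 14 left.
Only 14 left; Design takes them to reach 14.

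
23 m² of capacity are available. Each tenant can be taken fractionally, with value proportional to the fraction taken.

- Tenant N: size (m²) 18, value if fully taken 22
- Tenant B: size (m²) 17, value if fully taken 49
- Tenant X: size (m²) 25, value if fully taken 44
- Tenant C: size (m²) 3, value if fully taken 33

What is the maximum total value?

87.28

Sort by value density: Tenant C 33/3≈11, Tenant B 49/17≈2.88, Tenant X 44/25≈1.76, Tenant N 22/18≈1.22.
Take all of Tenant C (3 m², value 33) → 20 m² left.
All 17 m² of Tenant B fit (value 49) → 3 remain.
Only 3 m² remain; take 3/25 of Tenant X for value 44×3/25 = 5.28.
Total value = 87.28.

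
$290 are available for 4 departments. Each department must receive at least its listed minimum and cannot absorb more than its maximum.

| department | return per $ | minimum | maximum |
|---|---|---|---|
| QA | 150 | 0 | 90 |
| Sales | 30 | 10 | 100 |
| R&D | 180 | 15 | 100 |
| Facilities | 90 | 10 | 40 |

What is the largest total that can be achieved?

36900

Meeting every minimum uses 0+10+15+10 = 35 $, leaving 255.
Highest return per $ first: R&D 180 > QA 150 > Facilities 90 > Sales 30.
Give R&D 85 more to hit its cap of 100 → 170 left.
QA: +90 to 90 (cap) → 80 left.
Facilities takes 30 more to reach its cap of 40 → 50 left.
Sales: +50 (room for 90) → 60. Pool exhausted.
Total = 150×90 + 30×60 + 180×100 + 90×40 = 36900.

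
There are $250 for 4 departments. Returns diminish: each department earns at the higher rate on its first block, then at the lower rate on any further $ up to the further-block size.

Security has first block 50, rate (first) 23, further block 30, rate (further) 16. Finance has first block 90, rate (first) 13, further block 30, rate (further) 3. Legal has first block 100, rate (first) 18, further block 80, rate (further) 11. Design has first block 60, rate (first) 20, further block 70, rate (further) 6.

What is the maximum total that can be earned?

Rank every tier by rate: Security/first 23 > Design/first 20 > Legal/first 18 > Security/second 16 > Finance/first 13 > Legal/second 11 > Design/second 6 > Finance/second 3.
Security first at 23: fill all 50 ; 200 left.
Fill Design first block (60 at 20) ; 140 left.
Fill Legal first block (100 at 18) ; 40 left.
Fill Security second block (30 at 16) ; 10 left.
10 remain; put them into Finance first at 13.
Total = 23×50 + 20×60 + 18×100 + 16×30 + 13×10 = 4760.

4760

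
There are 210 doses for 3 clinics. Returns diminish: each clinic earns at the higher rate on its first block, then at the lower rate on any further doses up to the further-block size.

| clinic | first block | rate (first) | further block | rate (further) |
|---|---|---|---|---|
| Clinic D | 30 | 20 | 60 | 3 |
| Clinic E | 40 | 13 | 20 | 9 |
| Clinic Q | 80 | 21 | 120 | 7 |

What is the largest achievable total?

3260

Order all 6 blocks by rate: Clinic Q/T1 21 > Clinic D/T1 20 > Clinic E/T1 13 > Clinic E/T2 9 > Clinic Q/T2 7 > Clinic D/T2 3.
Clinic Q T1 at 21: fill all 80 ; 130 left.
Fill Clinic D T1 block (30 at 20) ; 100 left.
Clinic E/T1 (13): +40 ; 60 left.
Clinic E T2 at 9: fill all 20 ; 40 left.
Clinic Q T2 at 7: only 40 left, fill 40.
Total = 21×80 + 20×30 + 13×40 + 9×20 + 7×40 = 3260.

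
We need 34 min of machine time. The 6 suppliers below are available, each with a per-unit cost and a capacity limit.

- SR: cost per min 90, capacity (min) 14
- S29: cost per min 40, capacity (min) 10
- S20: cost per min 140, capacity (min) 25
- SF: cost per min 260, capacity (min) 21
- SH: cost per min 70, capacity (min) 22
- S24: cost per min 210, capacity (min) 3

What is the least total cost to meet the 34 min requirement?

2120

Fill from the cheapest supplier first.
Take 10 from S29 at 40 — need 24 more.
SH at 70: take all 22 min — 2 still needed.
SR at 90: take 2 of its 14 — requirement met.
S20, S24, SF: unused.
Cost = 10×40 + 22×70 + 2×90 = 2120.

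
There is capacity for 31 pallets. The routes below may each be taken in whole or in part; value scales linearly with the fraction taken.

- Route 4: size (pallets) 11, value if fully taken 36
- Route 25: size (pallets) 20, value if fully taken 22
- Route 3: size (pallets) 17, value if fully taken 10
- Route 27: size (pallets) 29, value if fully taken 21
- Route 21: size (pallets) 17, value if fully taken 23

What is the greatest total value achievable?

62.3

Best value per unit of size first: Route 4 36/11≈3.27, Route 21 23/17≈1.35, Route 25 22/20≈1.1, Route 27 21/29≈0.724, Route 3 10/17≈0.588.
Route 4: take in full, 11 pallets for value 36 — 20 left.
Take all of Route 21 (17 pallets, value 23) — 3 pallets left.
Only 3 pallets remain; take 3/20 of Route 25 for value 22×3/20 = 3.3.
Total value = 62.3.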